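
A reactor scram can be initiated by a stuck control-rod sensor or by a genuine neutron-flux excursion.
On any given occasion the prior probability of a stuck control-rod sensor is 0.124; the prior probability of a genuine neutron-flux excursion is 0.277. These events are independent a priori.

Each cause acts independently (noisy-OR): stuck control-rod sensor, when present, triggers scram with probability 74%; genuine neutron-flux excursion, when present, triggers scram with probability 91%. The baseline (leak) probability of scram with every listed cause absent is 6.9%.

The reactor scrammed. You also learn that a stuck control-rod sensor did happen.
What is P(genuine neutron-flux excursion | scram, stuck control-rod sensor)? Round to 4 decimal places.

Under noisy-OR, P(scram | causes) = 1 − (1−0.069)·∏(1−qᵢ) over the active causes.
P(scram | stuck control-rod sensor) = 0.75794·0.723 + 0.978215·0.277 = 0.547991 + 0.270966 = 0.818957
The genuine neutron-flux excursion-present share is 0.978215·0.277 = 0.270966.
So P(genuine neutron-flux excursion | scram, stuck control-rod sensor) = 0.270966/0.818957 ≈ 0.3309.

P(genuine neutron-flux excursion | scram, stuck control-rod sensor) ≈ 0.3309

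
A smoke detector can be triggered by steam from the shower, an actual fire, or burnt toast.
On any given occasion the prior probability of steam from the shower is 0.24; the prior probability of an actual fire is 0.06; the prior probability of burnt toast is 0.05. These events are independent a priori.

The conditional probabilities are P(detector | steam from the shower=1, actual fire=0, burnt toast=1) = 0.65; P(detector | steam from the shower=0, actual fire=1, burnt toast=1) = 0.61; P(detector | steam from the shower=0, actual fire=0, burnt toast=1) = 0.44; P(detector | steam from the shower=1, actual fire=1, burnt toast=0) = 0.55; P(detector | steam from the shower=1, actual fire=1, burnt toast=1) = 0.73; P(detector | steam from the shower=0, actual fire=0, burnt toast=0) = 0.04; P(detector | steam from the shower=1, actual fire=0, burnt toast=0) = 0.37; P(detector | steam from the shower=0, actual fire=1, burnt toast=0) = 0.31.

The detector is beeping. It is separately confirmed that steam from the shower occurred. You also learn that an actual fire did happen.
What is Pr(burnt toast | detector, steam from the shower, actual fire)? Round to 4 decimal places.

Pr(burnt toast | detector, steam from the shower, actual fire) ≈ 0.0653

Numerator (weight on configurations with burnt toast): 0.73·0.05 = 0.036500
Denominator P(detector | steam from the shower, actual fire): 0.55·0.95 + 0.73·0.05 = 0.559000
Posterior = 0.036500 / 0.559000 ≈ 0.0653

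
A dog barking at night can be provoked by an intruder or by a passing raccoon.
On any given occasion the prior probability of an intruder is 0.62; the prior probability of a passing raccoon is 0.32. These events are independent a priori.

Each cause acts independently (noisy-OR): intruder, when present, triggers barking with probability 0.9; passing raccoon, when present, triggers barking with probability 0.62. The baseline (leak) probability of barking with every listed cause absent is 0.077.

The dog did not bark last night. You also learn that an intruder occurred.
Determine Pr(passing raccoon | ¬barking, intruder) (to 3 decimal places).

Pr(passing raccoon | ¬barking, intruder) ≈ 0.152

Under noisy-OR, P(barking | causes) = 1 − (1−0.077)·∏(1−qᵢ) over the active causes.
Weight on passing raccoon=true, given the evidence: 0.035074*0.32 = 0.011224
Normalizer over all consistent configurations: 0.0923*0.68 + 0.035074*0.32 = 0.073988
P(passing raccoon | ¬barking, intruder) = 0.011224/0.073988 ≈ 0.152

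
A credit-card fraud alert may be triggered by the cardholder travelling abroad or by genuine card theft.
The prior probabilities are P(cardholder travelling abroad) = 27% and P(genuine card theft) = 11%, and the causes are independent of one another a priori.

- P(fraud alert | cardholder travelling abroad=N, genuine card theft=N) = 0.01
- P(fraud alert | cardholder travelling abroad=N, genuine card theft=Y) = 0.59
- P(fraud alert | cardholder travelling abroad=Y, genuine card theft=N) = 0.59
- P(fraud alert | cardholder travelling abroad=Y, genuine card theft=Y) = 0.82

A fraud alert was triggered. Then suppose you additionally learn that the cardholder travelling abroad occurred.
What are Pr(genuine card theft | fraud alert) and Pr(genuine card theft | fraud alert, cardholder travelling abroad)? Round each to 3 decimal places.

Enumerate the 4 (cardholder travelling abroad, genuine card theft) configurations and weight by the priors:
  P(fraud alert) = 0.01*0.73*0.89 + 0.59*0.73*0.11 + 0.59*0.27*0.89 + 0.82*0.27*0.11
        = 0.006497 + 0.047377 + 0.141777 + 0.024354 = 0.220005
The terms with genuine card theft present sum to 0.071731, so
  P(genuine card theft | fraud alert) = 0.071731 / 0.220005 ≈ 0.326

Now also conditioning on cardholder travelling abroad=true:
P(fraud alert | cardholder travelling abroad) = 0.59×0.89 + 0.82×0.11 = 0.525100 + 0.090200 = 0.615300
Of this, 0.090200 comes from 0.82×0.11 (the genuine card theft=true cases).
Hence the posterior is 0.090200/0.615300 ≈ 0.147.

Pr(genuine card theft | fraud alert) ≈ 0.326; Pr(genuine card theft | fraud alert, cardholder travelling abroad) ≈ 0.147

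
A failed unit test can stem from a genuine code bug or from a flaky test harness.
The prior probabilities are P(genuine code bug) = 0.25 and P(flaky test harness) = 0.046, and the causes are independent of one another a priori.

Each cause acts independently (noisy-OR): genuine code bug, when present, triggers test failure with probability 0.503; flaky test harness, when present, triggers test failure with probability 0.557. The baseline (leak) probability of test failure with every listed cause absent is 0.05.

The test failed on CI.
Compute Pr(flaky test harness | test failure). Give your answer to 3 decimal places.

Under noisy-OR, P(test failure | causes) = 1 − (1−0.05)·∏(1−qᵢ) over the active causes.
Enumerate the 4 (genuine code bug, flaky test harness) configurations and weight by the priors:
  P(test failure) = 0.05·0.75·0.954 + 0.57915·0.75·0.046 + 0.52785·0.25·0.954 + 0.790838·0.25·0.046
        = 0.035775 + 0.019981 + 0.125892 + 0.009095 = 0.190743
The terms with flaky test harness present sum to 0.029076, so
  P(flaky test harness | test failure) = 0.029076 / 0.190743 ≈ 0.152

Pr(flaky test harness | test failure) ≈ 0.152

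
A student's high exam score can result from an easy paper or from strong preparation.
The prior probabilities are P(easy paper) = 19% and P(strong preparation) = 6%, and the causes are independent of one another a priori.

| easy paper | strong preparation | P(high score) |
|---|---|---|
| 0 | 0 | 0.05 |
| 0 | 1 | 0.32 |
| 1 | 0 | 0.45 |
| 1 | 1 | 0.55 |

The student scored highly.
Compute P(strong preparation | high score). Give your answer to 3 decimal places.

Numerator (weight on configurations with strong preparation): 0.015552 + 0.006270 = 0.021822
Denominator P(high score): 0.05×0.81×0.94 + 0.32×0.81×0.06 + 0.45×0.19×0.94 + 0.55×0.19×0.06 = 0.140262
P(strong preparation | high score) = 0.021822/0.140262 ≈ 0.156

P(strong preparation | high score) ≈ 0.156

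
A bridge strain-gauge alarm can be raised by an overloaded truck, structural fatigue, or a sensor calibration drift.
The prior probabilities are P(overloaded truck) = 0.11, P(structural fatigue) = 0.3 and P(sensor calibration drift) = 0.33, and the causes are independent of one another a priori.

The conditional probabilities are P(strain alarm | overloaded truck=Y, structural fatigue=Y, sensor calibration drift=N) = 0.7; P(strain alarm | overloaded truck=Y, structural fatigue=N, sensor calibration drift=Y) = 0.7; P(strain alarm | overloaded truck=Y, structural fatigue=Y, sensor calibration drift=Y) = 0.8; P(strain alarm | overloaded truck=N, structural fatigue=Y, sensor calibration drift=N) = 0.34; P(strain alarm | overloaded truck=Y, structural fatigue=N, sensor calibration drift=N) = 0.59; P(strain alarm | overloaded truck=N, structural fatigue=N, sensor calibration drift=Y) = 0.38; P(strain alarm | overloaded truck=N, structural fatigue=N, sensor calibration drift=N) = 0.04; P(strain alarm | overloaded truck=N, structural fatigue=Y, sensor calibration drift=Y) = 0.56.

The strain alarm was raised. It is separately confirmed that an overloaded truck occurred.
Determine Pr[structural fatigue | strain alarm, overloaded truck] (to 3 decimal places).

Sum P(strain alarm|·) weighted by the priors over the 4 (structural fatigue, sensor calibration drift) configurations:
  P(strain alarm | overloaded truck) = 0.59·0.7·0.67 + 0.7·0.7·0.33 + 0.7·0.3·0.67 + 0.8·0.3·0.33
        = 0.276710 + 0.161700 + 0.140700 + 0.079200 = 0.658310
Keeping only the structural fatigue-present terms gives 0.219900, so
  P(structural fatigue | strain alarm, overloaded truck) = 0.219900 / 0.658310 ≈ 0.334

Pr[structural fatigue | strain alarm, overloaded truck] ≈ 0.334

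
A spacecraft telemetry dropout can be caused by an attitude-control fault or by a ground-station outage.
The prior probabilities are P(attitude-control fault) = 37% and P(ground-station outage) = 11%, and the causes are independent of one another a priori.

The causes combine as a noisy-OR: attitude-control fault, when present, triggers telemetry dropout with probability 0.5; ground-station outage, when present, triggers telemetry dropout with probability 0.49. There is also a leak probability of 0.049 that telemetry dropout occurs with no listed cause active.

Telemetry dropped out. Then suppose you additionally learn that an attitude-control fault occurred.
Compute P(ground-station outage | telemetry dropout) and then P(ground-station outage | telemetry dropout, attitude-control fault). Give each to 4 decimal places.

Under noisy-OR, P(telemetry dropout | causes) = 1 − (1−0.049)·∏(1−qᵢ) over the active causes.
Sum P(telemetry dropout|·) weighted by the priors over the 4 (attitude-control fault, ground-station outage) configurations:
  P(telemetry dropout) = 0.049*0.63*0.89 + 0.51499*0.63*0.11 + 0.5245*0.37*0.89 + 0.757495*0.37*0.11
        = 0.027474 + 0.035689 + 0.172718 + 0.030830 = 0.266711
Keeping only the ground-station outage-present terms gives 0.066519, so
  P(ground-station outage | telemetry dropout) = 0.066519 / 0.266711 ≈ 0.2494

Now condition on the additional information:
P(telemetry dropout | attitude-control fault) = 0.5245×0.89 + 0.757495×0.11 = 0.466805 + 0.083324 = 0.550129
Restricting to configurations with ground-station outage present: 0.757495×0.11 = 0.083324.
Hence the posterior is 0.083324/0.550129 ≈ 0.1515.
— attitude-control fault explains away the evidence for ground-station outage.

P(ground-station outage | telemetry dropout) ≈ 0.2494; P(ground-station outage | telemetry dropout, attitude-control fault) ≈ 0.1515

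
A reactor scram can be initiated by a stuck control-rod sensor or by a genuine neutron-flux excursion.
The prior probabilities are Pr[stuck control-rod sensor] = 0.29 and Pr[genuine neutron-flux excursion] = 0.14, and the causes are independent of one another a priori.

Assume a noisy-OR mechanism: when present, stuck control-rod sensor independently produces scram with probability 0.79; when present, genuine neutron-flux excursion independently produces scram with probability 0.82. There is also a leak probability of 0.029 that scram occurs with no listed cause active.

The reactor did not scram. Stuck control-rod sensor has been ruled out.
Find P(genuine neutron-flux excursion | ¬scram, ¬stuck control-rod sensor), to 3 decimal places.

P(genuine neutron-flux excursion | ¬scram, ¬stuck control-rod sensor) ≈ 0.028

Under noisy-OR, P(scram | causes) = 1 − (1−0.029)·∏(1−qᵢ) over the active causes.
Numerator (weight on configurations with genuine neutron-flux excursion): 0.17478·0.14 = 0.024469
Denominator P(¬scram | ¬stuck control-rod sensor): 0.971·0.86 + 0.17478·0.14 = 0.859529
P(genuine neutron-flux excursion | ¬scram, ¬stuck control-rod sensor) = 0.024469/0.859529 ≈ 0.028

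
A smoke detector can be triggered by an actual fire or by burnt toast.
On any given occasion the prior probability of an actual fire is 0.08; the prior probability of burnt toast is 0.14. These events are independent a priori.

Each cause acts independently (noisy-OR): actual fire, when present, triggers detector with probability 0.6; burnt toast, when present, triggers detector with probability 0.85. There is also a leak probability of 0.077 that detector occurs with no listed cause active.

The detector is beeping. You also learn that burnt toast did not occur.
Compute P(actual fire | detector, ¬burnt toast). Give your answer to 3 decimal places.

Under noisy-OR, P(detector | causes) = 1 − (1−0.077)·∏(1−qᵢ) over the active causes.
P(detector | ¬burnt toast) = 0.077×0.92 + 0.6308×0.08 = 0.070840 + 0.050464 = 0.121304
Of this, 0.050464 comes from 0.6308×0.08 (the actual fire=true cases).
So P(actual fire | detector, ¬burnt toast) = 0.050464/0.121304 ≈ 0.416.

P(actual fire | detector, ¬burnt toast) ≈ 0.416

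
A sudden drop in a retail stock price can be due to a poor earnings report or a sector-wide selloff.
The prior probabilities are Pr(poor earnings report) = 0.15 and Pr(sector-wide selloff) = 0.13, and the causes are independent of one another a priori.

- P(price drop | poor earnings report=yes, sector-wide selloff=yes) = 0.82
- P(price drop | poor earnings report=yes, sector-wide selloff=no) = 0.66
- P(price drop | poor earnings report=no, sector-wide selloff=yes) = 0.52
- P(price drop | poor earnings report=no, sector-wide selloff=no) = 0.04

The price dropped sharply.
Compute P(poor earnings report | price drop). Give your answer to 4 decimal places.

P(poor earnings report | price drop) ≈ 0.5399

By total probability over the 4 (poor earnings report, sector-wide selloff) configurations:
  P(price drop) = 0.04×0.85×0.87 + 0.52×0.85×0.13 + 0.66×0.15×0.87 + 0.82×0.15×0.13
        = 0.029580 + 0.057460 + 0.086130 + 0.015990 = 0.189160
Configurations with poor earnings report contribute 0.102120, so
  P(poor earnings report | price drop) = 0.102120 / 0.189160 ≈ 0.5399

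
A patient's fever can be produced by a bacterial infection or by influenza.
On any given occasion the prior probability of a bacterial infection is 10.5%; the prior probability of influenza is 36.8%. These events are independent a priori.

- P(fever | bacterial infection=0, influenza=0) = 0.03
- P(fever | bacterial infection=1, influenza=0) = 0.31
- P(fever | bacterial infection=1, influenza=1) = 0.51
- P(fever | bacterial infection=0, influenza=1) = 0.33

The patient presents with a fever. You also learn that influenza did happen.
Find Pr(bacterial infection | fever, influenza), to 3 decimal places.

P(fever | influenza) = 0.33*0.895 + 0.51*0.105 = 0.295350 + 0.053550 = 0.348900
Restricting to configurations with bacterial infection present: 0.51*0.105 = 0.053550.
So P(bacterial infection | fever, influenza) = 0.053550/0.348900 ≈ 0.153.

Pr(bacterial infection | fever, influenza) ≈ 0.153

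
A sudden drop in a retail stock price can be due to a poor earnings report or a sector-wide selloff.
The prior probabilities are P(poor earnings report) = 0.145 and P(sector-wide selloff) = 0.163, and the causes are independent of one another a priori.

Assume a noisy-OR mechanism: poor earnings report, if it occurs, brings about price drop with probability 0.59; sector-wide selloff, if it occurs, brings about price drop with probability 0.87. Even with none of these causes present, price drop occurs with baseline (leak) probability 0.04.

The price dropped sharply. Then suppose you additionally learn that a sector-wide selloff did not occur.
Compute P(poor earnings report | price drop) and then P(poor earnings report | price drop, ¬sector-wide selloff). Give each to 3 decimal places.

P(poor earnings report | price drop) ≈ 0.389; P(poor earnings report | price drop, ¬sector-wide selloff) ≈ 0.720

Under noisy-OR, P(price drop | causes) = 1 − (1−0.04)·∏(1−qᵢ) over the active causes.
Numerator (weight on configurations with poor earnings report): 0.073596 + 0.022426 = 0.096022
Normalizer over all consistent configurations: 0.04·0.855·0.837 + 0.8752·0.855·0.163 + 0.6064·0.145·0.837 + 0.948832·0.145·0.163 = 0.246619
P(poor earnings report | price drop) = 0.096022/0.246619 ≈ 0.389

Now also conditioning on sector-wide selloff≠true:
Numerator (weight on configurations with poor earnings report): 0.6064·0.145 = 0.087928
The normalizing constant is 0.04·0.855 + 0.6064·0.145 = 0.122128
Posterior = 0.087928 / 0.122128 ≈ 0.720
Ruling out sector-wide selloff raises the posterior on poor earnings report — the flip side of explaining away.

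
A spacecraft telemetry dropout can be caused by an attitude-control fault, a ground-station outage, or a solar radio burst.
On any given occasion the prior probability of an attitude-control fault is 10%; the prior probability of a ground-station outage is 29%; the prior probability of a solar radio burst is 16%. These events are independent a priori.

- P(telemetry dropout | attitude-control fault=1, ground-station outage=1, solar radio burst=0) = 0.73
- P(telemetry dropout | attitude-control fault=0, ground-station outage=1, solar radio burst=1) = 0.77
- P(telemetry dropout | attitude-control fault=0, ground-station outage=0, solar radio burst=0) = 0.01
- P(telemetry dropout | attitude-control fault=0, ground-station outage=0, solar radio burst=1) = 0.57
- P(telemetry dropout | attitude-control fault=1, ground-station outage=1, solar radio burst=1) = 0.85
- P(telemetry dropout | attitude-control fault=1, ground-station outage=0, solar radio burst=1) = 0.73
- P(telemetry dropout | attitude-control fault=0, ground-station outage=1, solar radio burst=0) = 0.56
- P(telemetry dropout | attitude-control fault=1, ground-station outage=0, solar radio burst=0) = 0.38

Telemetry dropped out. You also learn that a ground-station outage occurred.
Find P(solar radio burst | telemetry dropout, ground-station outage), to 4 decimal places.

P(solar radio burst | telemetry dropout, ground-station outage) ≈ 0.2043

For the numerator, keep only solar radio burst=true terms: 0.110880 + 0.013600 = 0.124480
Normalizer over all consistent configurations: 0.56·0.9·0.84 + 0.77·0.9·0.16 + 0.73·0.1·0.84 + 0.85·0.1·0.16 = 0.609160
P(solar radio burst | telemetry dropout, ground-station outage) = 0.124480/0.609160 ≈ 0.2043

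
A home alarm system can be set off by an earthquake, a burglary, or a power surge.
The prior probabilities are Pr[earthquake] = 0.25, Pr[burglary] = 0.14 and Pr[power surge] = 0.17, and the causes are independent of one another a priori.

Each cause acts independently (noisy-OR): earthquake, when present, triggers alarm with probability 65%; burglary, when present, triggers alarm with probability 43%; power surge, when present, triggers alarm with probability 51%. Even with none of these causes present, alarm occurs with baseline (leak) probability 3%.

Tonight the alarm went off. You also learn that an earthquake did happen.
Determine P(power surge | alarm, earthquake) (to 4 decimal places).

P(power surge | alarm, earthquake) ≈ 0.2024

Under noisy-OR, P(alarm | causes) = 1 − (1−0.03)·∏(1−qᵢ) over the active causes.
Enumerate the 4 (burglary, power surge) configurations and weight by the priors:
  P(alarm | earthquake) = 0.6605*0.86*0.83 + 0.833645*0.86*0.17 + 0.806485*0.14*0.83 + 0.905178*0.14*0.17
        = 0.471465 + 0.121879 + 0.093714 + 0.021543 = 0.708601
Configurations with power surge contribute 0.143422, so
  P(power surge | alarm, earthquake) = 0.143422 / 0.708601 ≈ 0.2024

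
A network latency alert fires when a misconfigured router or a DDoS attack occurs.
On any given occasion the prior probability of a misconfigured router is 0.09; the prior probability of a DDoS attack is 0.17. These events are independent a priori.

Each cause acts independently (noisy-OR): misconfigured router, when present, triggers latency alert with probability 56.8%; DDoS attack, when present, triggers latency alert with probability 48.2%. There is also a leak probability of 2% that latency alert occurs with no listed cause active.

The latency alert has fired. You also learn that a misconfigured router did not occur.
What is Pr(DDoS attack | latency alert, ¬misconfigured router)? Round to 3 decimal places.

Pr(DDoS attack | latency alert, ¬misconfigured router) ≈ 0.834

Under noisy-OR, P(latency alert | causes) = 1 − (1−0.02)·∏(1−qᵢ) over the active causes.
Weight on DDoS attack=true, given the evidence: 0.49236*0.17 = 0.083701
The normalizing constant is 0.02*0.83 + 0.49236*0.17 = 0.100301
P(DDoS attack | latency alert, ¬misconfigured router) = 0.083701/0.100301 ≈ 0.834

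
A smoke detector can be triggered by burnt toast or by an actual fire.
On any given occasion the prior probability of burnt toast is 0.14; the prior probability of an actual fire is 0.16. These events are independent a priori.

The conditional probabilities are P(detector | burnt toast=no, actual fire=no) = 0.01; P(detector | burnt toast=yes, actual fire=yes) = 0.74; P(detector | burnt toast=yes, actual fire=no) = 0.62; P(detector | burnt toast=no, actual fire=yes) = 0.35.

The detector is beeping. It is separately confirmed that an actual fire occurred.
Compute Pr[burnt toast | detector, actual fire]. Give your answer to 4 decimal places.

Numerator (weight on configurations with burnt toast): 0.74*0.14 = 0.103600
Denominator P(detector | actual fire): 0.35*0.86 + 0.74*0.14 = 0.404600
Posterior = 0.103600 / 0.404600 ≈ 0.2561

Pr[burnt toast | detector, actual fire] ≈ 0.2561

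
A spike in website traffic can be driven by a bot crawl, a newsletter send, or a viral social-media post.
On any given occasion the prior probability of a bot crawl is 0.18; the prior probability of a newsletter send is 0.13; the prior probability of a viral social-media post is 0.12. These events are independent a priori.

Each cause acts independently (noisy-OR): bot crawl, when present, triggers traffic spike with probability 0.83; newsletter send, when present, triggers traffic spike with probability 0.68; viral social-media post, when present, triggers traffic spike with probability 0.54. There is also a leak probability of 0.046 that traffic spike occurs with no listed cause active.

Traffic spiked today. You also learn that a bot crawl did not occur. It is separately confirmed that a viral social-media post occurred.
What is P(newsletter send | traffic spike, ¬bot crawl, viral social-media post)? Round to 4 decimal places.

P(newsletter send | traffic spike, ¬bot crawl, viral social-media post) ≈ 0.1863

Under noisy-OR, P(traffic spike | causes) = 1 − (1−0.046)·∏(1−qᵢ) over the active causes.
Weight on newsletter send=true, given the evidence: 0.859571·0.13 = 0.111744
Normalizer over all consistent configurations: 0.56116·0.87 + 0.859571·0.13 = 0.599953
Posterior = 0.111744 / 0.599953 ≈ 0.1863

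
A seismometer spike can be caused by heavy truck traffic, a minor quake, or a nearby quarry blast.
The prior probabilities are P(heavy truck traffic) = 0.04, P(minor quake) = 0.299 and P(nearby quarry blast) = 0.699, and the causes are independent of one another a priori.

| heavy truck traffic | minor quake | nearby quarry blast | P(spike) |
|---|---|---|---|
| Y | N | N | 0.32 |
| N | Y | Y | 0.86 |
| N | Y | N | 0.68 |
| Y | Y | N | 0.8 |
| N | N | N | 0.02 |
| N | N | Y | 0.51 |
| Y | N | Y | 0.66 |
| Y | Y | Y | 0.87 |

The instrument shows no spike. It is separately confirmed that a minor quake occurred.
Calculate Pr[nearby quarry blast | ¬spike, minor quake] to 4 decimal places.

Pr[nearby quarry blast | ¬spike, minor quake] ≈ 0.5070

Sum P(¬spike|·) weighted by the priors over the 4 (heavy truck traffic, nearby quarry blast) configurations:
  P(¬spike | minor quake) = 0.32·0.96·0.301 + 0.14·0.96·0.699 + 0.2·0.04·0.301 + 0.13·0.04·0.699
        = 0.092467 + 0.093946 + 0.002408 + 0.003635 = 0.192456
Keeping only the nearby quarry blast-present terms gives 0.097581, so
  P(nearby quarry blast | ¬spike, minor quake) = 0.097581 / 0.192456 ≈ 0.5070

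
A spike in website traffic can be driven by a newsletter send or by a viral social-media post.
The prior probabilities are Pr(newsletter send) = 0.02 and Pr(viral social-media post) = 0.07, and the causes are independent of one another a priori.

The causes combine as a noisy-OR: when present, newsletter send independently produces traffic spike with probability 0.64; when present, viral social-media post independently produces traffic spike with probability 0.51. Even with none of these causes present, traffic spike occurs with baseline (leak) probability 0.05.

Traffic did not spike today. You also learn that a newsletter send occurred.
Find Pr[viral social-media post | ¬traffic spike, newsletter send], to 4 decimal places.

Pr[viral social-media post | ¬traffic spike, newsletter send] ≈ 0.0356

Under noisy-OR, P(traffic spike | causes) = 1 − (1−0.05)·∏(1−qᵢ) over the active causes.
P(¬traffic spike | newsletter send) = 0.342×0.93 + 0.16758×0.07 = 0.318060 + 0.011731 = 0.329791
The viral social-media post-present share is 0.16758×0.07 = 0.011731.
Hence the posterior is 0.011731/0.329791 ≈ 0.0356.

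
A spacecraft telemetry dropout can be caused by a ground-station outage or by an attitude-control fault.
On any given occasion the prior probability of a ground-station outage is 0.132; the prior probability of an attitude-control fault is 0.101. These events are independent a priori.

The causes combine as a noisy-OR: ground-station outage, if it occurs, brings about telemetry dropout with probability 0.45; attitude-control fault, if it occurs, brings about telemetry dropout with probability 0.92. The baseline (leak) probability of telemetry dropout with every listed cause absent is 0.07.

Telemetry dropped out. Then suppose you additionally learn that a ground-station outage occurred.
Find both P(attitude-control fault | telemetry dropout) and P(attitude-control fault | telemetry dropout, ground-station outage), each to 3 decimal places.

Under noisy-OR, P(telemetry dropout | causes) = 1 − (1−0.07)·∏(1−qᵢ) over the active causes.
By total probability over the 4 (ground-station outage, attitude-control fault) configurations:
  P(telemetry dropout) = 0.07*0.868*0.899 + 0.9256*0.868*0.101 + 0.4885*0.132*0.899 + 0.95908*0.132*0.101
        = 0.054623 + 0.081146 + 0.057969 + 0.012786 = 0.206524
Configurations with attitude-control fault contribute 0.093932, so
  P(attitude-control fault | telemetry dropout) = 0.093932 / 0.206524 ≈ 0.455

With the extra evidence:
P(telemetry dropout | ground-station outage) = 0.4885·0.899 + 0.95908·0.101 = 0.439161 + 0.096867 = 0.536028
Restricting to configurations with attitude-control fault present: 0.95908·0.101 = 0.096867.
So P(attitude-control fault | telemetry dropout, ground-station outage) = 0.096867/0.536028 ≈ 0.181.
This is intercausal reasoning (explaining away): once ground-station outage accounts for the telemetry dropout, attitude-control fault becomes less likely.

P(attitude-control fault | telemetry dropout) ≈ 0.455; P(attitude-control fault | telemetry dropout, ground-station outage) ≈ 0.181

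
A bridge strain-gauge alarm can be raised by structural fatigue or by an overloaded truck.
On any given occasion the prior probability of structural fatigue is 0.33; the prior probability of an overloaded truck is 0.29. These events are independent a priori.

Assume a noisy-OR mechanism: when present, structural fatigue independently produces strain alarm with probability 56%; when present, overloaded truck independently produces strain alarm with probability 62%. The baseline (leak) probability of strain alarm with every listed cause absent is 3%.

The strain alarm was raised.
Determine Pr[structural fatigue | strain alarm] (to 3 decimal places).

Under noisy-OR, P(strain alarm | causes) = 1 − (1−0.03)·∏(1−qᵢ) over the active causes.
For the numerator, keep only structural fatigue=true terms: 0.134301 + 0.080179 = 0.214480
The normalizing constant is 0.03·0.67·0.71 + 0.6314·0.67·0.29 + 0.5732·0.33·0.71 + 0.837816·0.33·0.29 = 0.351432
Posterior = 0.214480 / 0.351432 ≈ 0.610

Pr[structural fatigue | strain alarm] ≈ 0.610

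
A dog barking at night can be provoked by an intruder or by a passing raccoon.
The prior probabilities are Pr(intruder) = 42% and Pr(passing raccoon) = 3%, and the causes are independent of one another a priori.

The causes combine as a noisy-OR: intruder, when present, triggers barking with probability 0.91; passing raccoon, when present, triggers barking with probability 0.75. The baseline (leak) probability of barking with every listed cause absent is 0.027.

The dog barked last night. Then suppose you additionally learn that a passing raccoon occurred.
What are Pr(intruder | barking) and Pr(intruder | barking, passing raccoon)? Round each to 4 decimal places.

Under noisy-OR, P(barking | causes) = 1 − (1−0.027)·∏(1−qᵢ) over the active causes.
P(barking) = 0.027*0.58*0.97 + 0.75675*0.58*0.03 + 0.91243*0.42*0.97 + 0.978108*0.42*0.03 = 0.015190 + 0.013167 + 0.371724 + 0.012324 = 0.412405
Of this, 0.384048 comes from 0.371724 + 0.012324 (the intruder=true cases).
P(intruder | barking) = 0.384048 / 0.412405 ≈ 0.9312

Now condition on the additional information:
P(barking | passing raccoon) = 0.75675·0.58 + 0.978108·0.42 = 0.438915 + 0.410805 = 0.849720
The intruder-present share is 0.978108·0.42 = 0.410805.
Hence the posterior is 0.410805/0.849720 ≈ 0.4835.

Pr(intruder | barking) ≈ 0.9312; Pr(intruder | barking, passing raccoon) ≈ 0.4835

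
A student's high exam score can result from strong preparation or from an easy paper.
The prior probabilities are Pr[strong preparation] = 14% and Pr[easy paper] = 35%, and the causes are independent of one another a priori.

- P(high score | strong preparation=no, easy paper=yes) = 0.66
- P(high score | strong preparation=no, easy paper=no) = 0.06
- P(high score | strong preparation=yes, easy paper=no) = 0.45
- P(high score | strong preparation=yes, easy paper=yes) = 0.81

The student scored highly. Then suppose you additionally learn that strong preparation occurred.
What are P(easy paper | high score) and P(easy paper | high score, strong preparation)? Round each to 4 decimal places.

P(easy paper | high score) ≈ 0.7619; P(easy paper | high score, strong preparation) ≈ 0.4922

Weight on easy paper=true, given the evidence: 0.198660 + 0.039690 = 0.238350
Normalizer over all consistent configurations: 0.06×0.86×0.65 + 0.66×0.86×0.35 + 0.45×0.14×0.65 + 0.81×0.14×0.35 = 0.312840
Posterior = 0.238350 / 0.312840 ≈ 0.7619

Now also conditioning on strong preparation=true:
By total probability over both values of easy paper:
  P(high score | strong preparation) = 0.45*0.65 + 0.81*0.35
        = 0.292500 + 0.283500 = 0.576000
Keeping only the easy paper-present terms gives 0.283500, so
  P(easy paper | high score, strong preparation) = 0.283500 / 0.576000 ≈ 0.4922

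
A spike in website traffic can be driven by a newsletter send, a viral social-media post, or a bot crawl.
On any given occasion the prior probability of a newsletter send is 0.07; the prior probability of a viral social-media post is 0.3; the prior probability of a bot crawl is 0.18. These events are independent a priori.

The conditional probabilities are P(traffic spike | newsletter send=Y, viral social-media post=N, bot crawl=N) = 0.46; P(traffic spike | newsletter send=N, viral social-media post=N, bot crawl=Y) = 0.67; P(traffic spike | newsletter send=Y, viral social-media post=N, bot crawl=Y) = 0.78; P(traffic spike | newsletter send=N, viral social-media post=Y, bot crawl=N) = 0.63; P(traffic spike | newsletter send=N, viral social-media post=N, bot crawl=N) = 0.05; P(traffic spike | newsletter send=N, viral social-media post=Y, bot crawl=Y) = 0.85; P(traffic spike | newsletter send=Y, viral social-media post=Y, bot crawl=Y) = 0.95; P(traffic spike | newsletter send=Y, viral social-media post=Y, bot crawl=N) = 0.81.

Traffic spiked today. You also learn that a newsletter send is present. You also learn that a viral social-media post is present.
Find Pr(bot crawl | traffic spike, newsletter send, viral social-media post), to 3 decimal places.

Pr(bot crawl | traffic spike, newsletter send, viral social-media post) ≈ 0.205

P(traffic spike | newsletter send, viral social-media post) = 0.81*0.82 + 0.95*0.18 = 0.664200 + 0.171000 = 0.835200
The bot crawl-present share is 0.95*0.18 = 0.171000.
Hence the posterior is 0.171000/0.835200 ≈ 0.205.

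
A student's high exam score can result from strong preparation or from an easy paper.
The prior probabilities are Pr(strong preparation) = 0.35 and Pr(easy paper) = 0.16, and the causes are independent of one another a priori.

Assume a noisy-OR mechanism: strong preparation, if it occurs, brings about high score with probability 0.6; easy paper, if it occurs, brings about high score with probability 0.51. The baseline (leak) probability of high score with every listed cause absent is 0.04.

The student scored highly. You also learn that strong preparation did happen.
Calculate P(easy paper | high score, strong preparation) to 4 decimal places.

Under noisy-OR, P(high score | causes) = 1 − (1−0.04)·∏(1−qᵢ) over the active causes.
P(high score | strong preparation) = 0.616×0.84 + 0.81184×0.16 = 0.517440 + 0.129894 = 0.647334
The easy paper-present share is 0.81184×0.16 = 0.129894.
P(easy paper | high score, strong preparation) = 0.129894 / 0.647334 ≈ 0.2007

P(easy paper | high score, strong preparation) ≈ 0.2007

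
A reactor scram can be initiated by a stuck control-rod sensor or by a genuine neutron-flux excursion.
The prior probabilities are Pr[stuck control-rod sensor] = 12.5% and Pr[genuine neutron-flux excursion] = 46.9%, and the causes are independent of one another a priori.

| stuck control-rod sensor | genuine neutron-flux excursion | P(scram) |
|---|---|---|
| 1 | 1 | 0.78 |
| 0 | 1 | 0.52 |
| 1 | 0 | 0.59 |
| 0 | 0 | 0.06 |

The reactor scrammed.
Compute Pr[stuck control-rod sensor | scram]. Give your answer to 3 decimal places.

Pr[stuck control-rod sensor | scram] ≈ 0.260

Enumerate the 4 (stuck control-rod sensor, genuine neutron-flux excursion) configurations and weight by the priors:
  P(scram) = 0.06·0.875·0.531 + 0.52·0.875·0.469 + 0.59·0.125·0.531 + 0.78·0.125·0.469
        = 0.027877 + 0.213395 + 0.039161 + 0.045727 = 0.326160
The terms with stuck control-rod sensor present sum to 0.084888, so
  P(stuck control-rod sensor | scram) = 0.084888 / 0.326160 ≈ 0.260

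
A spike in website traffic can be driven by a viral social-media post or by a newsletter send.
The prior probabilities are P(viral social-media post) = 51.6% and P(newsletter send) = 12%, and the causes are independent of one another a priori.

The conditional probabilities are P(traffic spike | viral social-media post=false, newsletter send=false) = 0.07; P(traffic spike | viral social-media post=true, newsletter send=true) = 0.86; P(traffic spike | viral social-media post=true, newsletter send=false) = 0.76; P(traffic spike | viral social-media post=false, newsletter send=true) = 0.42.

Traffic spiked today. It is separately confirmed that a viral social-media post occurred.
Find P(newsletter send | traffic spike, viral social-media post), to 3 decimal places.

P(traffic spike | viral social-media post) = 0.76*0.88 + 0.86*0.12 = 0.668800 + 0.103200 = 0.772000
Of this, 0.103200 comes from 0.86*0.12 (the newsletter send=true cases).
Hence the posterior is 0.103200/0.772000 ≈ 0.134.

P(newsletter send | traffic spike, viral social-media post) ≈ 0.134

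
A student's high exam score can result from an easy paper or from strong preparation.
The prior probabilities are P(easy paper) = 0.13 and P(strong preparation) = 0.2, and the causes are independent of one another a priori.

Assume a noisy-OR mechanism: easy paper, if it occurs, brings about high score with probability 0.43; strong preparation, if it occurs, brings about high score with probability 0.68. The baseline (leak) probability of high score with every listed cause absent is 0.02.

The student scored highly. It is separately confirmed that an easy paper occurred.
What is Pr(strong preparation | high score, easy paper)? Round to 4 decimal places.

Under noisy-OR, P(high score | causes) = 1 − (1−0.02)·∏(1−qᵢ) over the active causes.
For the numerator, keep only strong preparation=true terms: 0.821248×0.2 = 0.164250
Denominator P(high score | easy paper): 0.4414×0.8 + 0.821248×0.2 = 0.517370
Posterior = 0.164250 / 0.517370 ≈ 0.3175

Pr(strong preparation | high score, easy paper) ≈ 0.3175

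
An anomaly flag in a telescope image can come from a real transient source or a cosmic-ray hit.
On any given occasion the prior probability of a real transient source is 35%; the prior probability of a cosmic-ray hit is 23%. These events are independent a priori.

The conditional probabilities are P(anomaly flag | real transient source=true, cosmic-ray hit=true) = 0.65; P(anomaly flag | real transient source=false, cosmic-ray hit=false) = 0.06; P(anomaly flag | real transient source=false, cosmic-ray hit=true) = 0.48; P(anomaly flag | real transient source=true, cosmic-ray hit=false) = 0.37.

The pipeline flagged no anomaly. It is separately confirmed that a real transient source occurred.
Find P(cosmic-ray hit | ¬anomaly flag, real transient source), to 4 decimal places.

P(cosmic-ray hit | ¬anomaly flag, real transient source) ≈ 0.1423

P(¬anomaly flag | real transient source) = 0.63*0.77 + 0.35*0.23 = 0.485100 + 0.080500 = 0.565600
The cosmic-ray hit-present share is 0.35*0.23 = 0.080500.
Hence the posterior is 0.080500/0.565600 ≈ 0.1423.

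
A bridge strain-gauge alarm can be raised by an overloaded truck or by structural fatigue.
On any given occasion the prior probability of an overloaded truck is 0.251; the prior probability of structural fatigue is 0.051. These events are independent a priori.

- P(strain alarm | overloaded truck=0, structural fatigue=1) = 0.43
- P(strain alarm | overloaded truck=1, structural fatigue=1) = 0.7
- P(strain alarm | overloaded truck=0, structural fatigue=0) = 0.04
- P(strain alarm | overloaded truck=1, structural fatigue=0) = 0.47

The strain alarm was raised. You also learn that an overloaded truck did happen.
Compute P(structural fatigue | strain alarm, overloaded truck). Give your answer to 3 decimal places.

P(structural fatigue | strain alarm, overloaded truck) ≈ 0.074

For the numerator, keep only structural fatigue=true terms: 0.7·0.051 = 0.035700
The normalizing constant is 0.47·0.949 + 0.7·0.051 = 0.481730
P(structural fatigue | strain alarm, overloaded truck) = 0.035700/0.481730 ≈ 0.074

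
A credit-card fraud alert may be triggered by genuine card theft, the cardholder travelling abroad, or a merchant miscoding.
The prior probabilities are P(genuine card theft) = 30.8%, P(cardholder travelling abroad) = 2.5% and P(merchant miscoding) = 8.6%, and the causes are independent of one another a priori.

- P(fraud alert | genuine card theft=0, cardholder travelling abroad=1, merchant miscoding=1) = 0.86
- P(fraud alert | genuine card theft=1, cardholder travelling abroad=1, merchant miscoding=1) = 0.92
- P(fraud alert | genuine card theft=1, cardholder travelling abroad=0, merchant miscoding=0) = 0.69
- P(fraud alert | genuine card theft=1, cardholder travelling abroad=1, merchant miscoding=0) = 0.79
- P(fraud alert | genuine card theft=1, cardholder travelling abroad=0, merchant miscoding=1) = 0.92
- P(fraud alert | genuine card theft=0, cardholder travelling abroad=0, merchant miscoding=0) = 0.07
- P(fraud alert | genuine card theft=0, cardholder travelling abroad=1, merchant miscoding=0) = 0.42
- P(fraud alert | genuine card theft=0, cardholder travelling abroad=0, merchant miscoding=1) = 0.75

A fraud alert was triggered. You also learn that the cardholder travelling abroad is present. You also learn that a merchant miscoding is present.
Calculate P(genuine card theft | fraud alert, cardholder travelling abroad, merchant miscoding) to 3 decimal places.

P(genuine card theft | fraud alert, cardholder travelling abroad, merchant miscoding) ≈ 0.323

P(fraud alert | cardholder travelling abroad, merchant miscoding) = 0.86·0.692 + 0.92·0.308 = 0.595120 + 0.283360 = 0.878480
Of this, 0.283360 comes from 0.92·0.308 (the genuine card theft=true cases).
So P(genuine card theft | fraud alert, cardholder travelling abroad, merchant miscoding) = 0.283360/0.878480 ≈ 0.323.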